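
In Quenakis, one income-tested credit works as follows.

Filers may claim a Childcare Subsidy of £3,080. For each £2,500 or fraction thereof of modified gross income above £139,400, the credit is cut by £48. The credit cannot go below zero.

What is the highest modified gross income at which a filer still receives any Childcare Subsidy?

£299,400

After 64 increments the reduction is 64 × £48 = £3,072, leaving £8; one more increment wipes it out. Increment 64 ends at excess 64 × £2,500 = £160,000, so the highest qualifying income is £139,400 + £160,000 = £299,400.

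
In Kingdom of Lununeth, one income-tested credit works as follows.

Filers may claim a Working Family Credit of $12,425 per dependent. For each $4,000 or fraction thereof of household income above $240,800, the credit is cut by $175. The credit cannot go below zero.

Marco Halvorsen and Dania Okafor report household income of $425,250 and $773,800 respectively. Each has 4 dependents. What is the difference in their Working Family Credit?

$15,225

Marco ($425,250): Working Family Credit: base = 4 × $12,425 = $49,700. income exceeds $240,800 by $184,450, which is 47 full-or-partial $4,000 increments; reduction = 47 × $175 = $8,225, leaving $41,475.
Dania ($773,800): Working Family Credit: base = 4 × $12,425 = $49,700. income exceeds $240,800 by $533,000, which is 134 full-or-partial $4,000 increments; reduction = 134 × $175 = $23,450, leaving $26,250.
Difference: |$41,475 − $26,250| = $15,225.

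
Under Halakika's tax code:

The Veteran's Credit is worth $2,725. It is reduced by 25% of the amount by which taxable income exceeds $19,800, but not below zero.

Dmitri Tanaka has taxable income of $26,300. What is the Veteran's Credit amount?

Veteran's Credit: 25% of the $6,500 excess over $19,800 is $1,625; credit = $2,725 − $1,625 = $1,100.

$1,100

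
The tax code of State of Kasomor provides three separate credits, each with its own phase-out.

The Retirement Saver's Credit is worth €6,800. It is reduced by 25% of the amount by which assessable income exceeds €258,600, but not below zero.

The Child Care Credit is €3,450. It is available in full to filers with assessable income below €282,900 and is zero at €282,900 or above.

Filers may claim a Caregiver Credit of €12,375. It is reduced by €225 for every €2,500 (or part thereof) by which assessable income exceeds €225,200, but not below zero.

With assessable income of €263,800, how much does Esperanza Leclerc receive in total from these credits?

€17,725

Retirement Saver's Credit: 25% of the €5,200 excess over €258,600 is €1,300; credit = €6,800 − €1,300 = €5,500.
Child Care Credit: €263,800 is below the €282,900 cutoff, so the full €3,450 applies.
Caregiver Credit: income exceeds €225,200 by €38,600, which is 16 full-or-partial €2,500 increments; reduction = 16 × €225 = €3,600, leaving €8,775.
Total: €5,500 + €3,450 + €8,775 = €17,725.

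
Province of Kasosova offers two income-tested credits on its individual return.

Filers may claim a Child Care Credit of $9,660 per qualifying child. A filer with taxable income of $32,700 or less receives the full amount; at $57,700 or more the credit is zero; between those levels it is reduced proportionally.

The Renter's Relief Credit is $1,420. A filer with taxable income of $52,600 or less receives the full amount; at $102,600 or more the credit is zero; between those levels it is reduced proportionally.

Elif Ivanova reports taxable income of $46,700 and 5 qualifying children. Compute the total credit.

$22,672

Child Care Credit: base = 5 × $9,660 = $48,300. $46,700 is $14,000 into a $25,000 phase-out range, leaving 11,000/25,000 of the credit: $48,300 × 11,000/25,000 = $21,252.
Renter's Relief Credit: $46,700 is at or below the $52,600 threshold, so the full $1,420 applies.
Total: $21,252 + $1,420 = $22,672.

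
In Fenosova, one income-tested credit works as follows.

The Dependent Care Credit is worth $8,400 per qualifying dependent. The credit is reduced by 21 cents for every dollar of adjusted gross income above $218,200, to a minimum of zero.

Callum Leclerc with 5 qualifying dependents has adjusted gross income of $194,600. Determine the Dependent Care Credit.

Dependent Care Credit: base = 5 × $8,400 = $42,000. $194,600 is at or below the $218,200 threshold, so the full $42,000 applies.

$42,000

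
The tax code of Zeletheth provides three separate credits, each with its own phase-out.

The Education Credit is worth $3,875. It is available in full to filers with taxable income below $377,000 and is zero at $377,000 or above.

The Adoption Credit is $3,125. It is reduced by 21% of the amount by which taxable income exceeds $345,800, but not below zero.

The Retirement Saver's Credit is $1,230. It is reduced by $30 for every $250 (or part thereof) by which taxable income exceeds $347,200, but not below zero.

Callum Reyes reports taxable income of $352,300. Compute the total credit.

Education Credit: $352,300 is below the $377,000 cutoff, so the full $3,875 applies.
Adoption Credit: 21% of the $6,500 excess over $345,800 is $1,365; credit = $3,125 − $1,365 = $1,760.
Retirement Saver's Credit: income exceeds $347,200 by $5,100, which is 21 full-or-partial $250 increments; reduction = 21 × $30 = $630, leaving $600.
Total: $3,875 + $1,760 + $600 = $6,235.

$6,235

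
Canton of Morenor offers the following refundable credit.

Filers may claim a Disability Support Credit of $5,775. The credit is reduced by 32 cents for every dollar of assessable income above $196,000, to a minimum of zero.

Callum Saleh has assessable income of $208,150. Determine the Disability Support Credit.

Disability Support Credit: 32% of the $12,150 excess over $196,000 is $3,888; credit = $5,775 − $3,888 = $1,887.

$1,887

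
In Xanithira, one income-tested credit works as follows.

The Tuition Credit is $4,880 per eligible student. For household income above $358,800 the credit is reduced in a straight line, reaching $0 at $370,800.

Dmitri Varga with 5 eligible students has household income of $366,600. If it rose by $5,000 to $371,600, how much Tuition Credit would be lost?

At $366,600 — base = 5 × $4,880 = $24,400. $366,600 is $7,800 into a $12,000 phase-out range, leaving 4,200/12,000 of the credit: $24,400 × 4,200/12,000 = $8,540.
At $371,600 — base = 5 × $4,880 = $24,400. $371,600 is at or above $370,800, so the credit is $0.
Lost: $8,540 − $0 = $8,540.

$8,540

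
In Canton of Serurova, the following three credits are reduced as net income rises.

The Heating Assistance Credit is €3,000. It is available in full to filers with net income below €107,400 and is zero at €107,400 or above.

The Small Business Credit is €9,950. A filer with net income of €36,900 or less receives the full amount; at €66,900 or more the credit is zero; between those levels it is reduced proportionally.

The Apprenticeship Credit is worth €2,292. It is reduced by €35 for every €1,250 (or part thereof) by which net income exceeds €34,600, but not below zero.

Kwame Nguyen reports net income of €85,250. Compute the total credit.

€3,857

Heating Assistance Credit: €85,250 is below the €107,400 cutoff, so the full €3,000 applies.
Small Business Credit: €85,250 is at or above €66,900, so the credit is €0.
Apprenticeship Credit: income exceeds €34,600 by €50,650, which is 41 full-or-partial €1,250 increments; reduction = 41 × €35 = €1,435, leaving €857.
Total: €3,000 + €0 + €857 = €3,857.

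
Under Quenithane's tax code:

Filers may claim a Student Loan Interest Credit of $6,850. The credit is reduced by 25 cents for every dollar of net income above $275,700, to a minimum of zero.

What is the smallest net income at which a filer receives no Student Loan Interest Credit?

The credit falls by 25% of each dollar above $275,700, so it reaches zero when the excess is $6,850 / 25% = $27,400: income = $275,700 + $27,400 = $303,100.

$303,100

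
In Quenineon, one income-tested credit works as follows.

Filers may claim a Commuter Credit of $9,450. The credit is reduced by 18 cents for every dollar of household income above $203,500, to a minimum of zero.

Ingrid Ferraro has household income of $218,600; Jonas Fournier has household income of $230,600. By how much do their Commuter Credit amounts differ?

Ingrid ($218,600): Commuter Credit: 18% of the $15,100 excess over $203,500 is $2,718; credit = $9,450 − $2,718 = $6,732.
Jonas ($230,600): Commuter Credit: 18% of the $27,100 excess over $203,500 is $4,878; credit = $9,450 − $4,878 = $4,572.
Difference: |$6,732 − $4,572| = $2,160.

$2,160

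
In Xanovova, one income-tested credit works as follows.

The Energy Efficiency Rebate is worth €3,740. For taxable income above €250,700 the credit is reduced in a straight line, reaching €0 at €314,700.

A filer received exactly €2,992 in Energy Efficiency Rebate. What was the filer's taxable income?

€2,992 is 2,992/3,740 of the full €3,740, so 748/3,740 of the €64,000 range has been used: income = €250,700 + €64,000 × 748/3,740 = €263,500.

€263,500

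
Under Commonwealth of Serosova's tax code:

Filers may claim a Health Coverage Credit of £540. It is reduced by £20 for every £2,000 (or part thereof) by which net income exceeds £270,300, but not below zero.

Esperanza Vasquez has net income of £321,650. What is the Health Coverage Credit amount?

Health Coverage Credit: income exceeds £270,300 by £51,350, which is 26 full-or-partial £2,000 increments; reduction = 26 × £20 = £520, leaving £20.

£20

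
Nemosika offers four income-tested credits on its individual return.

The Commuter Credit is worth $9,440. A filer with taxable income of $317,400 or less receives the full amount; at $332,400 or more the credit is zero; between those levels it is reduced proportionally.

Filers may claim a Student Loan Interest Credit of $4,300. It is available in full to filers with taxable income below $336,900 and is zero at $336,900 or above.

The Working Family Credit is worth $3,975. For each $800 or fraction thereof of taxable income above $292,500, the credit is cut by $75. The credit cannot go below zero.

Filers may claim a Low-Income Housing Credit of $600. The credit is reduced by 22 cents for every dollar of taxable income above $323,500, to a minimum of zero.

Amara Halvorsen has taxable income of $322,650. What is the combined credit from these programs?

Commuter Credit: $322,650 is $5,250 into a $15,000 phase-out range, leaving 9,750/15,000 of the credit: $9,440 × 9,750/15,000 = $6,136.
Student Loan Interest Credit: $322,650 is below the $336,900 cutoff, so the full $4,300 applies.
Working Family Credit: income exceeds $292,500 by $30,150, which is 38 full-or-partial $800 increments; reduction = 38 × $75 = $2,850, leaving $1,125.
Low-Income Housing Credit: $322,650 is at or below the $323,500 threshold, so the full $600 applies.
Total: $6,136 + $4,300 + $1,125 + $600 = $12,161.

$12,161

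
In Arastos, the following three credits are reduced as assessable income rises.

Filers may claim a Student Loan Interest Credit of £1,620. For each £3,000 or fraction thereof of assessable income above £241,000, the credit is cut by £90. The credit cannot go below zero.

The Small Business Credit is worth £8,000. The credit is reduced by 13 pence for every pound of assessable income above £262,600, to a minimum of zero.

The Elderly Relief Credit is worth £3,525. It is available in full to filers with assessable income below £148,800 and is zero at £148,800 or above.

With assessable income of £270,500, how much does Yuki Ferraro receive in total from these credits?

£7,693

Student Loan Interest Credit: income exceeds £241,000 by £29,500, which is 10 full-or-partial £3,000 increments; reduction = 10 × £90 = £900, leaving £720.
Small Business Credit: 13% of the £7,900 excess over £262,600 is £1,027; credit = £8,000 − £1,027 = £6,973.
Elderly Relief Credit: £270,500 meets or exceeds the £148,800 cutoff, so the credit is £0.
Total: £720 + £6,973 + £0 = £7,693.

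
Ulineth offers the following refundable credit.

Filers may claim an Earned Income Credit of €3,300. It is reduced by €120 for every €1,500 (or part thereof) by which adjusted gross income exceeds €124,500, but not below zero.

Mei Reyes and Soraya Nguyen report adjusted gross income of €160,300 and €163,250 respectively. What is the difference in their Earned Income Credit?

Mei (€160,300): Earned Income Credit: income exceeds €124,500 by €35,800, which is 24 full-or-partial €1,500 increments; reduction = 24 × €120 = €2,880, leaving €420.
Soraya (€163,250): Earned Income Credit: income exceeds €124,500 by €38,750, which is 26 full-or-partial €1,500 increments; reduction = 26 × €120 = €3,120, leaving €180.
Difference: |€420 − €180| = €240.

€240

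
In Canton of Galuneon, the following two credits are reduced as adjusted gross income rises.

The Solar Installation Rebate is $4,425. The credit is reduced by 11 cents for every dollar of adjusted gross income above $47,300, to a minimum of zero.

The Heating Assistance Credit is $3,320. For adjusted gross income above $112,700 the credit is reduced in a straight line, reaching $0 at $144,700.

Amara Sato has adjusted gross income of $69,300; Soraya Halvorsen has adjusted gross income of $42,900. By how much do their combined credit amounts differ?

$2,420

Amara ($69,300): Solar Installation Rebate: 11% of the $22,000 excess over $47,300 is $2,420; credit = $4,425 − $2,420 = $2,005. Heating Assistance Credit: $69,300 is at or below the $112,700 threshold, so the full $3,320 applies. total $2,005 + $3,320 = $5,325
Soraya ($42,900): Solar Installation Rebate: $42,900 is at or below the $47,300 threshold, so the full $4,425 applies. Heating Assistance Credit: $42,900 is at or below the $112,700 threshold, so the full $3,320 applies. total $4,425 + $3,320 = $7,745
Difference: |$5,325 − $7,745| = $2,420.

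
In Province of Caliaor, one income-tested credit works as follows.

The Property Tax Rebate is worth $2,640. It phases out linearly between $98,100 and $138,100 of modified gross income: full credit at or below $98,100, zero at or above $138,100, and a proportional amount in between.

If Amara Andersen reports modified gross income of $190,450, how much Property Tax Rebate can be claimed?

Property Tax Rebate: $190,450 is at or above $138,100, so the credit is $0.

$0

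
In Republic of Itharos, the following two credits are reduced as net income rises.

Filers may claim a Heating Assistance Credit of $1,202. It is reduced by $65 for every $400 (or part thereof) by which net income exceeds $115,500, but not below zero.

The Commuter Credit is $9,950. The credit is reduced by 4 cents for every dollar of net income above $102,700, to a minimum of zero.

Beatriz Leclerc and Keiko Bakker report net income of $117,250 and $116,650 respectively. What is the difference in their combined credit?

Beatriz ($117,250): Heating Assistance Credit: income exceeds $115,500 by $1,750, which is 5 full-or-partial $400 increments; reduction = 5 × $65 = $325, leaving $877. Commuter Credit: 4% of the $14,550 excess over $102,700 is $582; credit = $9,950 − $582 = $9,368. total $877 + $9,368 = $10,245
Keiko ($116,650): Heating Assistance Credit: income exceeds $115,500 by $1,150, which is 3 full-or-partial $400 increments; reduction = 3 × $65 = $195, leaving $1,007. Commuter Credit: 4% of the $13,950 excess over $102,700 is $558; credit = $9,950 − $558 = $9,392. total $1,007 + $9,392 = $10,399
Difference: |$10,245 − $10,399| = $154.

$154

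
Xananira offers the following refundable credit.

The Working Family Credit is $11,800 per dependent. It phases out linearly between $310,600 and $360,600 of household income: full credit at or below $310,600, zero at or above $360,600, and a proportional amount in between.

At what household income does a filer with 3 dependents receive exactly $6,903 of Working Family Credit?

$350,850

Full credit = 3 × $11,800 = $35,400.
$6,903 is 6,903/35,400 of the full $35,400, so 28,497/35,400 of the $50,000 range has been used: income = $310,600 + $50,000 × 28,497/35,400 = $350,850.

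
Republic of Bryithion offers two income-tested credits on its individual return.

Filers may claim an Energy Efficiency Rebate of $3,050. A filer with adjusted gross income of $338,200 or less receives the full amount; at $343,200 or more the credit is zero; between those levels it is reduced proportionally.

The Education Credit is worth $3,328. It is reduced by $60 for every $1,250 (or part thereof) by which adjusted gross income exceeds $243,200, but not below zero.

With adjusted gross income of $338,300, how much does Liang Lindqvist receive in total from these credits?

Energy Efficiency Rebate: $338,300 is $100 into a $5,000 phase-out range, leaving 4,900/5,000 of the credit: $3,050 × 4,900/5,000 = $2,989.
Education Credit: income exceeds $243,200 by $95,100 → 77 increments × $60 = $4,620 ≥ base, so the credit is $0.
Total: $2,989 + $0 = $2,989.

$2,989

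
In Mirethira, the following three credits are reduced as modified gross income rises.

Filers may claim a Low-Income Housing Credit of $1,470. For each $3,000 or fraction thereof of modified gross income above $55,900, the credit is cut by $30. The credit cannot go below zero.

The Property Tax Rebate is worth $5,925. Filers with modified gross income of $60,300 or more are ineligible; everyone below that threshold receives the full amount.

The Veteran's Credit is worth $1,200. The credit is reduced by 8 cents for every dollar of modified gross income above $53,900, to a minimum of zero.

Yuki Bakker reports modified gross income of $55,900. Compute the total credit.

Low-Income Housing Credit: $55,900 is at or below the $55,900 threshold, so the full $1,470 applies.
Property Tax Rebate: $55,900 is below the $60,300 cutoff, so the full $5,925 applies.
Veteran's Credit: 8% of the $2,000 excess over $53,900 is $160; credit = $1,200 − $160 = $1,040.
Total: $1,470 + $5,925 + $1,040 = $8,435.

$8,435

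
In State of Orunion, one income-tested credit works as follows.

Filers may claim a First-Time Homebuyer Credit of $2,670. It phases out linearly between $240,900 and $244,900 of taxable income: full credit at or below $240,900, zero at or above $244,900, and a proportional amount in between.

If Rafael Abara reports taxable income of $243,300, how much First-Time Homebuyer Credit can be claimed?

$1,068

First-Time Homebuyer Credit: $243,300 is $2,400 into a $4,000 phase-out range, leaving 1,600/4,000 of the credit: $2,670 × 1,600/4,000 = $1,068.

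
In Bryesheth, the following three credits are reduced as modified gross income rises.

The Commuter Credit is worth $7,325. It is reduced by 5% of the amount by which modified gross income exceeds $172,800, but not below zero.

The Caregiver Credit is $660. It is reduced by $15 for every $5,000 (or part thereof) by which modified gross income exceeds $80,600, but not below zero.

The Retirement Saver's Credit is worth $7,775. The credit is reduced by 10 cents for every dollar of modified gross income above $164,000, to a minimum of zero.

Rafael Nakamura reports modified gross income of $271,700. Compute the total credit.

Commuter Credit: 5% of the $98,900 excess over $172,800 is $4,945; credit = $7,325 − $4,945 = $2,380.
Caregiver Credit: income exceeds $80,600 by $191,100, which is 39 full-or-partial $5,000 increments; reduction = 39 × $15 = $585, leaving $75.
Retirement Saver's Credit: 10% of the $107,700 excess over $164,000 is $10,770 ≥ base, so the credit is $0.
Total: $2,380 + $75 + $0 = $2,455.

$2,455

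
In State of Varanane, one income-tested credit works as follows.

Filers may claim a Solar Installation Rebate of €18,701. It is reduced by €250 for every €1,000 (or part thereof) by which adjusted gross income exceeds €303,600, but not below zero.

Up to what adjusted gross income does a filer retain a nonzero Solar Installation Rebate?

€377,600

After 74 increments the reduction is 74 × €250 = €18,500, leaving €201; one more increment wipes it out. Increment 74 ends at excess 74 × €1,000 = €74,000, so the highest qualifying income is €303,600 + €74,000 = €377,600.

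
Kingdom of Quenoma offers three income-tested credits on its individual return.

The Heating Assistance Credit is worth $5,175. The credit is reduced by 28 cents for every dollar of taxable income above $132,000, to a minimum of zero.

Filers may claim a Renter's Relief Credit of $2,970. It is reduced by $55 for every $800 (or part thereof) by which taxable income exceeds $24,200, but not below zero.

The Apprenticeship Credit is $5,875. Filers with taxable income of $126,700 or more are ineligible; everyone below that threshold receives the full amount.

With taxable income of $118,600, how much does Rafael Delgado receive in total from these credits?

$11,050

Heating Assistance Credit: $118,600 is at or below the $132,000 threshold, so the full $5,175 applies.
Renter's Relief Credit: income exceeds $24,200 by $94,400 → 118 increments × $55 = $6,490 ≥ base, so the credit is $0.
Apprenticeship Credit: $118,600 is below the $126,700 cutoff, so the full $5,875 applies.
Total: $5,175 + $0 + $5,875 = $11,050.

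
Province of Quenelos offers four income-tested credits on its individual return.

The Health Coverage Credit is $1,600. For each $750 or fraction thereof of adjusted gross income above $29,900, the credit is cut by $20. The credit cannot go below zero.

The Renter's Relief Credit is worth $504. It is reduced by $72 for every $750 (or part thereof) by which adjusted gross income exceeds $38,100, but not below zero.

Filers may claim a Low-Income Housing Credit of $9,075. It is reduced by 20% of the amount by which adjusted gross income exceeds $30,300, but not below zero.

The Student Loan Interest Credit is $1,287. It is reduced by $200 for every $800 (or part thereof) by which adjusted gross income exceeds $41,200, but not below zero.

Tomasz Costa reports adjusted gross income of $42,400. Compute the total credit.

Health Coverage Credit: income exceeds $29,900 by $12,500, which is 17 full-or-partial $750 increments; reduction = 17 × $20 = $340, leaving $1,260.
Renter's Relief Credit: income exceeds $38,100 by $4,300, which is 6 full-or-partial $750 increments; reduction = 6 × $72 = $432, leaving $72.
Low-Income Housing Credit: 20% of the $12,100 excess over $30,300 is $2,420; credit = $9,075 − $2,420 = $6,655.
Student Loan Interest Credit: income exceeds $41,200 by $1,200, which is 2 full-or-partial $800 increments; reduction = 2 × $200 = $400, leaving $887.
Total: $1,260 + $72 + $6,655 + $887 = $8,874.

$8,874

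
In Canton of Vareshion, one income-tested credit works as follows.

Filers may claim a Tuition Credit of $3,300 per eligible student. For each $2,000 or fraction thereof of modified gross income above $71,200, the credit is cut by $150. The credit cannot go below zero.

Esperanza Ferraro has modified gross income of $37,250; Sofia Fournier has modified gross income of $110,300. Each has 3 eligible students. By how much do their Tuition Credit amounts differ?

$3,000

Esperanza ($37,250): Tuition Credit: base = 3 × $3,300 = $9,900. $37,250 is at or below the $71,200 threshold, so the full $9,900 applies.
Sofia ($110,300): Tuition Credit: base = 3 × $3,300 = $9,900. income exceeds $71,200 by $39,100, which is 20 full-or-partial $2,000 increments; reduction = 20 × $150 = $3,000, leaving $6,900.
Difference: |$9,900 − $6,900| = $3,000.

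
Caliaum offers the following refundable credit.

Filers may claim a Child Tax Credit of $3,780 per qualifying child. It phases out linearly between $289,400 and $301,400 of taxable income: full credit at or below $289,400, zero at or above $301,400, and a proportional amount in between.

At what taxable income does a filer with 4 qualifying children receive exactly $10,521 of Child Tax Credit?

$293,050

Full credit = 4 × $3,780 = $15,120.
$10,521 is 10,521/15,120 of the full $15,120, so 4,599/15,120 of the $12,000 range has been used: income = $289,400 + $12,000 × 4,599/15,120 = $293,050.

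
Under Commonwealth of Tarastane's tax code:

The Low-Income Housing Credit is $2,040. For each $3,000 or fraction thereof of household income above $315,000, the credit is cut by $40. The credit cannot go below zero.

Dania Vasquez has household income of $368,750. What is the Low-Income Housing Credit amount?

$1,320

Low-Income Housing Credit: income exceeds $315,000 by $53,750, which is 18 full-or-partial $3,000 increments; reduction = 18 × $40 = $720, leaving $1,320.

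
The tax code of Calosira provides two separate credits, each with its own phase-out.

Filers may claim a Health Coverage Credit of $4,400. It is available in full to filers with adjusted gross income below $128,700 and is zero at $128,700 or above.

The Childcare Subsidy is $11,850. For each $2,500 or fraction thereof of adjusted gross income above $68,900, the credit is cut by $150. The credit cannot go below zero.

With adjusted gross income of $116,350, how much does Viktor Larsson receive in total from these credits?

$13,400

Health Coverage Credit: $116,350 is below the $128,700 cutoff, so the full $4,400 applies.
Childcare Subsidy: income exceeds $68,900 by $47,450, which is 19 full-or-partial $2,500 increments; reduction = 19 × $150 = $2,850, leaving $9,000.
Total: $4,400 + $9,000 = $13,400.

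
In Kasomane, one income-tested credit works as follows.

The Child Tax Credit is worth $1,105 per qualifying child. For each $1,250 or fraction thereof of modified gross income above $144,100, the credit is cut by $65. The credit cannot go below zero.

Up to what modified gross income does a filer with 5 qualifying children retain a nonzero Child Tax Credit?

Full credit = 5 × $1,105 = $5,525.
After 84 increments the reduction is 84 × $65 = $5,460, leaving $65; one more increment wipes it out. Increment 84 ends at excess 84 × $1,250 = $105,000, so the highest qualifying income is $144,100 + $105,000 = $249,100.

$249,100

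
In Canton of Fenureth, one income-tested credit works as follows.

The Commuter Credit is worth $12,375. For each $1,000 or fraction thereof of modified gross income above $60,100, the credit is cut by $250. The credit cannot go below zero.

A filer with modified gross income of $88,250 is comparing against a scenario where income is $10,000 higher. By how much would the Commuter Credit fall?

At $88,250 — income exceeds $60,100 by $28,150, which is 29 full-or-partial $1,000 increments; reduction = 29 × $250 = $7,250, leaving $5,125.
At $98,250 — income exceeds $60,100 by $38,150, which is 39 full-or-partial $1,000 increments; reduction = 39 × $250 = $9,750, leaving $2,625.
Lost: $5,125 − $2,625 = $2,500.

$2,500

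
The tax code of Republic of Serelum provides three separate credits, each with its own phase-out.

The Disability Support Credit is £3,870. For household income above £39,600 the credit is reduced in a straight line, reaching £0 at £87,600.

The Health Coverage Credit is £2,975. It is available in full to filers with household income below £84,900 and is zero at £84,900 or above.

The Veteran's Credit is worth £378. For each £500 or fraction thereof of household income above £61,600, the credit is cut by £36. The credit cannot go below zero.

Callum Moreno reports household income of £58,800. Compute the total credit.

£5,675

Disability Support Credit: £58,800 is £19,200 into a £48,000 phase-out range, leaving 28,800/48,000 of the credit: £3,870 × 28,800/48,000 = £2,322.
Health Coverage Credit: £58,800 is below the £84,900 cutoff, so the full £2,975 applies.
Veteran's Credit: £58,800 is at or below the £61,600 threshold, so the full £378 applies.
Total: £2,322 + £2,975 + £378 = £5,675.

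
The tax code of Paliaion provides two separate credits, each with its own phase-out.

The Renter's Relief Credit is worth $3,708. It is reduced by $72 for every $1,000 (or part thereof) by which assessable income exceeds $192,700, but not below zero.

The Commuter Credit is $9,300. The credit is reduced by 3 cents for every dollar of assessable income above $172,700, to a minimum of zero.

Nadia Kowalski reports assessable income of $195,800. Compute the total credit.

$12,027

Renter's Relief Credit: income exceeds $192,700 by $3,100, which is 4 full-or-partial $1,000 increments; reduction = 4 × $72 = $288, leaving $3,420.
Commuter Credit: 3% of the $23,100 excess over $172,700 is $693; credit = $9,300 − $693 = $8,607.
Total: $3,420 + $8,607 = $12,027.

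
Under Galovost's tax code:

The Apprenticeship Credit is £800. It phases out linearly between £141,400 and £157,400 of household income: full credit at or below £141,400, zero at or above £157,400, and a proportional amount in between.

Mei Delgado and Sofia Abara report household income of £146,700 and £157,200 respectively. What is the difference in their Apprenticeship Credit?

£525

Mei (£146,700): Apprenticeship Credit: £146,700 is £5,300 into a £16,000 phase-out range, leaving 10,700/16,000 of the credit: £800 × 10,700/16,000 = £535.
Sofia (£157,200): Apprenticeship Credit: £157,200 is £15,800 into a £16,000 phase-out range, leaving 200/16,000 of the credit: £800 × 200/16,000 = £10.
Difference: |£535 − £10| = £525.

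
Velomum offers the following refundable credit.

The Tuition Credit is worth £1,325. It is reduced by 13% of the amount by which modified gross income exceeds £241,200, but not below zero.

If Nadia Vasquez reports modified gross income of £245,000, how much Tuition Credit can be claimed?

£831

Tuition Credit: 13% of the £3,800 excess over £241,200 is £494; credit = £1,325 − £494 = £831.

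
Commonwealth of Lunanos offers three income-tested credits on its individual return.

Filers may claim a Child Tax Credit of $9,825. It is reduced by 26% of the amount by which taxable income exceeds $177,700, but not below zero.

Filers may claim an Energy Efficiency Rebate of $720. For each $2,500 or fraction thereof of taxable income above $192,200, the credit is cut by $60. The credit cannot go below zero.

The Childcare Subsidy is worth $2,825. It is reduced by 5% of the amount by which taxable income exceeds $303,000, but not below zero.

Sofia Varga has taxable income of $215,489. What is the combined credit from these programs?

$2,945

Child Tax Credit: 26% of the $37,789 excess over $177,700 is $9,825.14 ≥ base, so the credit is $0.
Energy Efficiency Rebate: income exceeds $192,200 by $23,289, which is 10 full-or-partial $2,500 increments; reduction = 10 × $60 = $600, leaving $120.
Childcare Subsidy: $215,489 is at or below the $303,000 threshold, so the full $2,825 applies.
Total: $0 + $120 + $2,825 = $2,945.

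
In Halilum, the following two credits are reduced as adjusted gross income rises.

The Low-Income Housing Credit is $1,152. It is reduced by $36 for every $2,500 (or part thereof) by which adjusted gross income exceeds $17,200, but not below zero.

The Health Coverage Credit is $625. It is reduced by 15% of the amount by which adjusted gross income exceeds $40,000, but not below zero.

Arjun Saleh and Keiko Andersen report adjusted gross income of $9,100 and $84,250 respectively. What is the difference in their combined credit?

Arjun ($9,100): Low-Income Housing Credit: $9,100 is at or below the $17,200 threshold, so the full $1,152 applies. Health Coverage Credit: $9,100 is at or below the $40,000 threshold, so the full $625 applies. total $1,152 + $625 = $1,777
Keiko ($84,250): Low-Income Housing Credit: income exceeds $17,200 by $67,050, which is 27 full-or-partial $2,500 increments; reduction = 27 × $36 = $972, leaving $180. Health Coverage Credit: 15% of the $44,250 excess over $40,000 is $6,637.50 ≥ base, so the credit is $0. total $180 + $0 = $180
Difference: |$1,777 − $180| = $1,597.

$1,597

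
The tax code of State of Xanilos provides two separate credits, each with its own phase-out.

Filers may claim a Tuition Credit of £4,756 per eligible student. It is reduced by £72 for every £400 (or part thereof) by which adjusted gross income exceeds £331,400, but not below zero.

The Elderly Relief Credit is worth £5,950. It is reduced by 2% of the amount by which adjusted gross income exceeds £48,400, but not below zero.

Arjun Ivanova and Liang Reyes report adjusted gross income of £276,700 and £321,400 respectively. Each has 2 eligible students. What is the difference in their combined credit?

Arjun (£276,700): Tuition Credit: base = 2 × £4,756 = £9,512. £276,700 is at or below the £331,400 threshold, so the full £9,512 applies. Elderly Relief Credit: 2% of the £228,300 excess over £48,400 is £4,566; credit = £5,950 − £4,566 = £1,384. total £9,512 + £1,384 = £10,896
Liang (£321,400): Tuition Credit: base = 2 × £4,756 = £9,512. £321,400 is at or below the £331,400 threshold, so the full £9,512 applies. Elderly Relief Credit: 2% of the £273,000 excess over £48,400 is £5,460; credit = £5,950 − £5,460 = £490. total £9,512 + £490 = £10,002
Difference: |£10,896 − £10,002| = £894.

£894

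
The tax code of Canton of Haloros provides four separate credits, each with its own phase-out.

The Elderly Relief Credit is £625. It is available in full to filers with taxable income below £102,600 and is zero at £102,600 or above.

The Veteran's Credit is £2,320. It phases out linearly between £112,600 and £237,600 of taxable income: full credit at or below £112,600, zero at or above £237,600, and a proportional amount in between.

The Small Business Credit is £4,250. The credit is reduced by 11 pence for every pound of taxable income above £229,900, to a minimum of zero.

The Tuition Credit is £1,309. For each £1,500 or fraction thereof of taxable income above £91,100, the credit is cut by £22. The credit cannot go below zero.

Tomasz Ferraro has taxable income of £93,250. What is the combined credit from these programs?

£8,460

Elderly Relief Credit: £93,250 is below the £102,600 cutoff, so the full £625 applies.
Veteran's Credit: £93,250 is at or below the £112,600 threshold, so the full £2,320 applies.
Small Business Credit: £93,250 is at or below the £229,900 threshold, so the full £4,250 applies.
Tuition Credit: income exceeds £91,100 by £2,150, which is 2 full-or-partial £1,500 increments; reduction = 2 × £22 = £44, leaving £1,265.
Total: £625 + £2,320 + £4,250 + £1,265 = £8,460.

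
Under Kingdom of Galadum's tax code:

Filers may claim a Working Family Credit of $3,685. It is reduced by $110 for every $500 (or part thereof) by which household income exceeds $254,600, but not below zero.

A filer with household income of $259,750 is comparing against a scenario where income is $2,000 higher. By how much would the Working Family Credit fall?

At $259,750 — income exceeds $254,600 by $5,150, which is 11 full-or-partial $500 increments; reduction = 11 × $110 = $1,210, leaving $2,475.
At $261,750 — income exceeds $254,600 by $7,150, which is 15 full-or-partial $500 increments; reduction = 15 × $110 = $1,650, leaving $2,035.
Lost: $2,475 − $2,035 = $440.

$440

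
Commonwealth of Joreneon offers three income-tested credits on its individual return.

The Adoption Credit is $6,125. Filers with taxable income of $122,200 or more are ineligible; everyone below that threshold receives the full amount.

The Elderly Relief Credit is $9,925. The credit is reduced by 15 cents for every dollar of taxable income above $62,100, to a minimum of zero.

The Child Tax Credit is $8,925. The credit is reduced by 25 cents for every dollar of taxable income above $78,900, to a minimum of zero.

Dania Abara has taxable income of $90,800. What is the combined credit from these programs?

Adoption Credit: $90,800 is below the $122,200 cutoff, so the full $6,125 applies.
Elderly Relief Credit: 15% of the $28,700 excess over $62,100 is $4,305; credit = $9,925 − $4,305 = $5,620.
Child Tax Credit: 25% of the $11,900 excess over $78,900 is $2,975; credit = $8,925 − $2,975 = $5,950.
Total: $6,125 + $5,620 + $5,950 = $17,695.

$17,695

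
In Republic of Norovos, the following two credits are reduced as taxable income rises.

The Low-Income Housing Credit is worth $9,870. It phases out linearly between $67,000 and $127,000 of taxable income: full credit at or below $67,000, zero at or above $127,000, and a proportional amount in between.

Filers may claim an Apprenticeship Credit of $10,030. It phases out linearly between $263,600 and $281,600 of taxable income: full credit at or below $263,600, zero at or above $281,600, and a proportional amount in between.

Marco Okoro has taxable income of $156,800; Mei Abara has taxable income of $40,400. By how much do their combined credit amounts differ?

$9,870

Marco ($156,800): Low-Income Housing Credit: $156,800 is at or above $127,000, so the credit is $0. Apprenticeship Credit: $156,800 is at or below the $263,600 threshold, so the full $10,030 applies. total $0 + $10,030 = $10,030
Mei ($40,400): Low-Income Housing Credit: $40,400 is at or below the $67,000 threshold, so the full $9,870 applies. Apprenticeship Credit: $40,400 is at or below the $263,600 threshold, so the full $10,030 applies. total $9,870 + $10,030 = $19,900
Difference: |$10,030 − $19,900| = $9,870.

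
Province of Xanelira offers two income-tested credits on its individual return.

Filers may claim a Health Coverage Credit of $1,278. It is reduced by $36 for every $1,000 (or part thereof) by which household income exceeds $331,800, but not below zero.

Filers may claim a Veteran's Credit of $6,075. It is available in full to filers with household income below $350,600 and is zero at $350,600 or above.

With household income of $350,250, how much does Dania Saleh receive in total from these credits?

$6,669

Health Coverage Credit: income exceeds $331,800 by $18,450, which is 19 full-or-partial $1,000 increments; reduction = 19 × $36 = $684, leaving $594.
Veteran's Credit: $350,250 is below the $350,600 cutoff, so the full $6,075 applies.
Total: $594 + $6,075 = $6,669.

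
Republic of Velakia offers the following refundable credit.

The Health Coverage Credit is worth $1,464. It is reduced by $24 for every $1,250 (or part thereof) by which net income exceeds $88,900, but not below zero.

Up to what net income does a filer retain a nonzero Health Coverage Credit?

After 60 increments the reduction is 60 × $24 = $1,440, leaving $24; one more increment wipes it out. Increment 60 ends at excess 60 × $1,250 = $75,000, so the highest qualifying income is $88,900 + $75,000 = $163,900.

$163,900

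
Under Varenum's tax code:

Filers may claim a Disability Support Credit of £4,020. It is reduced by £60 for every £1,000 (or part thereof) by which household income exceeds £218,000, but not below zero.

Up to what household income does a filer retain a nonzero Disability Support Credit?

After 66 increments the reduction is 66 × £60 = £3,960, leaving £60; one more increment wipes it out. Increment 66 ends at excess 66 × £1,000 = £66,000, so the highest qualifying income is £218,000 + £66,000 = £284,000.

£284,000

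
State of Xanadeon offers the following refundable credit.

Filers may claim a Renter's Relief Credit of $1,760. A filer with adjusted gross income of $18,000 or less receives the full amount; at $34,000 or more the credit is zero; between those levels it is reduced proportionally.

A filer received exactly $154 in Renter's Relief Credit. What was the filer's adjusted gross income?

$154 is 154/1,760 of the full $1,760, so 1,606/1,760 of the $16,000 range has been used: income = $18,000 + $16,000 × 1,606/1,760 = $32,600.

$32,600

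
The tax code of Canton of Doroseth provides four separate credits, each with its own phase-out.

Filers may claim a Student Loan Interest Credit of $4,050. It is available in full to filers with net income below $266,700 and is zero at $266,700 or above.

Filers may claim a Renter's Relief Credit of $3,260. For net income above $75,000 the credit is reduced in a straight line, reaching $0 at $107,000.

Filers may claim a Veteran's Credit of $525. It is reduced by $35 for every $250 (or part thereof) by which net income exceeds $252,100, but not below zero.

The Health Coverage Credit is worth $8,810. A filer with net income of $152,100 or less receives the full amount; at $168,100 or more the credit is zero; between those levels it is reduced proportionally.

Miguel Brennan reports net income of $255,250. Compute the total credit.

$4,120

Student Loan Interest Credit: $255,250 is below the $266,700 cutoff, so the full $4,050 applies.
Renter's Relief Credit: $255,250 is at or above $107,000, so the credit is $0.
Veteran's Credit: income exceeds $252,100 by $3,150, which is 13 full-or-partial $250 increments; reduction = 13 × $35 = $455, leaving $70.
Health Coverage Credit: $255,250 is at or above $168,100, so the credit is $0.
Total: $4,050 + $0 + $70 + $0 = $4,120.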